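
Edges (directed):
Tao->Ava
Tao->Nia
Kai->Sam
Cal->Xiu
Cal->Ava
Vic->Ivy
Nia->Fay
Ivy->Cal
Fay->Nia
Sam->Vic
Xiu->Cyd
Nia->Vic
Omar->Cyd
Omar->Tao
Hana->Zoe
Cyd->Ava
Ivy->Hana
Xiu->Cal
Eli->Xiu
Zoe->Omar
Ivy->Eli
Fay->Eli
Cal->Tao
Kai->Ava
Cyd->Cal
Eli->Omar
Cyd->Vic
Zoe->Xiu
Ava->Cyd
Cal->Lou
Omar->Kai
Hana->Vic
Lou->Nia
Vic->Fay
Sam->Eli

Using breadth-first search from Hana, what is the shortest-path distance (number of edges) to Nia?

Level 0: Hana
Level 1: Vic, Zoe
Level 2: Fay, Ivy, Omar, Xiu
Level 3: Cal, Cyd, Eli, Kai, Nia, Tao
Level 4: Ava, Lou, Sam
Nia first appears at level 3.

3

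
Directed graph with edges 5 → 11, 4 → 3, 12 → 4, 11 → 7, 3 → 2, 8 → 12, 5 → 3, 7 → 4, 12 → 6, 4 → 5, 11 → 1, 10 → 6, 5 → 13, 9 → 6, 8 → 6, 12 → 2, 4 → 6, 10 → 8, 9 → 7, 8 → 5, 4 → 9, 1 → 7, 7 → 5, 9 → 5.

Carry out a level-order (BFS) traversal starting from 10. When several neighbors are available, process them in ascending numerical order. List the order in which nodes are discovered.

10, 6, 8, 5, 12, 3, 11, 13, 2, 4, 1, 7, 9

Visit 10; enqueue 6, 8 → queue [6, 8]
Visit 6 → queue [8]
Visit 8; enqueue 5, 12 → queue [5, 12]
Visit 5; enqueue 3, 11, 13 → queue [12, 3, 11, 13]
Visit 12; enqueue 2, 4 → queue [3, 11, 13, 2, 4]
Visit 3 → queue [11, 13, 2, 4]
Visit 11; enqueue 1, 7 → queue [13, 2, 4, 1, 7]
Visit 13 → queue [2, 4, 1, 7]
Visit 2 → queue [4, 1, 7]
Visit 4; enqueue 9 → queue [1, 7, 9]
Visit 1 → queue [7, 9]
Visit 7 → queue [9]
Visit 9 → queue []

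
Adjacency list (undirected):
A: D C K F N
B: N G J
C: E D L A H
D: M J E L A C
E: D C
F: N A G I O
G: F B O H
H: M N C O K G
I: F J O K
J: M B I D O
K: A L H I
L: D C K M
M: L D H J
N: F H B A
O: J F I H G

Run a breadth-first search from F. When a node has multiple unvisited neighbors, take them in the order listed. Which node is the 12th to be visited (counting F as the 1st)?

J

Visit F; enqueue N, A, G, I, O → queue [N, A, G, I, O]
Visit N; enqueue H, B → queue [A, G, I, O, H, B]
Visit A; enqueue D, C, K → queue [G, I, O, H, B, D, C, K]
Visit G → queue [I, O, H, B, D, C, K]
Visit I; enqueue J → queue [O, H, B, D, C, K, J]
Visit O → queue [H, B, D, C, K, J]
Visit H; enqueue M → queue [B, D, C, K, J, M]
Visit B → queue [D, C, K, J, M]
Visit D; enqueue E, L → queue [C, K, J, M, E, L]
Visit C → queue [K, J, M, E, L]
Visit K → queue [J, M, E, L]
Visit J → queue [M, E, L]
Visit M → queue [E, L]
Visit E → queue [L]
Visit L → queue []

Visit order: F, N, A, G, I, O, H, B, D, C, K, J, M, E, L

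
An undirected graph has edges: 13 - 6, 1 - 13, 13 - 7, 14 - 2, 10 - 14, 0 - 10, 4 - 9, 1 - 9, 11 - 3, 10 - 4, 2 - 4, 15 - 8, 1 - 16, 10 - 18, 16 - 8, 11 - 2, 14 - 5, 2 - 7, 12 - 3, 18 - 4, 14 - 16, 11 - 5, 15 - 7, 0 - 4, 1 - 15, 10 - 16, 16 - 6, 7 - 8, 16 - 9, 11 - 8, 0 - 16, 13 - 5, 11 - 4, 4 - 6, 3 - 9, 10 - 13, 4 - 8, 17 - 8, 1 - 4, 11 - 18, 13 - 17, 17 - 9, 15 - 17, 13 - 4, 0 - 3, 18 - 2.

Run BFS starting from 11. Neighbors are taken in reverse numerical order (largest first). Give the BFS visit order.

11 -> 18 -> 8 -> 5 -> 4 -> 3 -> 2 -> 10 -> 17 -> 16 -> 15 -> 7 -> 14 -> 13 -> 9 -> 6 -> 1 -> 0 -> 12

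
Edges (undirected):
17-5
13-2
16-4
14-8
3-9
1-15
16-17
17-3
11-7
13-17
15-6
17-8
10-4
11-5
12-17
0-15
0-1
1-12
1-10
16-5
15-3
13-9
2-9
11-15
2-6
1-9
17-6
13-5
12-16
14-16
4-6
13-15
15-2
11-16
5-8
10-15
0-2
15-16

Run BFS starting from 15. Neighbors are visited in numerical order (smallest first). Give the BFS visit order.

15, 0, 1, 2, 3, 6, 10, 11, 13, 16, 9, 12, 17, 4, 5, 7, 14, 8

Visit 15; enqueue 0, 1, 2, 3, 6, 10, 11, 13, 16 → queue [0, 1, 2, 3, 6, 10, 11, 13, 16]
Visit 0 → queue [1, 2, 3, 6, 10, 11, 13, 16]
Visit 1; enqueue 9, 12 → queue [2, 3, 6, 10, 11, 13, 16, 9, 12]
Visit 2 → queue [3, 6, 10, 11, 13, 16, 9, 12]
Visit 3; enqueue 17 → queue [6, 10, 11, 13, 16, 9, 12, 17]
Visit 6; enqueue 4 → queue [10, 11, 13, 16, 9, 12, 17, 4]
Visit 10 → queue [11, 13, 16, 9, 12, 17, 4]
Visit 11; enqueue 5, 7 → queue [13, 16, 9, 12, 17, 4, 5, 7]
Visit 13 → queue [16, 9, 12, 17, 4, 5, 7]
Visit 16; enqueue 14 → queue [9, 12, 17, 4, 5, 7, 14]
Visit 9 → queue [12, 17, 4, 5, 7, 14]
Visit 12 → queue [17, 4, 5, 7, 14]
Visit 17; enqueue 8 → queue [4, 5, 7, 14, 8]
Visit 4 → queue [5, 7, 14, 8]
Visit 5 → queue [7, 14, 8]
Visit 7 → queue [14, 8]
Visit 14 → queue [8]
Visit 8 → queue []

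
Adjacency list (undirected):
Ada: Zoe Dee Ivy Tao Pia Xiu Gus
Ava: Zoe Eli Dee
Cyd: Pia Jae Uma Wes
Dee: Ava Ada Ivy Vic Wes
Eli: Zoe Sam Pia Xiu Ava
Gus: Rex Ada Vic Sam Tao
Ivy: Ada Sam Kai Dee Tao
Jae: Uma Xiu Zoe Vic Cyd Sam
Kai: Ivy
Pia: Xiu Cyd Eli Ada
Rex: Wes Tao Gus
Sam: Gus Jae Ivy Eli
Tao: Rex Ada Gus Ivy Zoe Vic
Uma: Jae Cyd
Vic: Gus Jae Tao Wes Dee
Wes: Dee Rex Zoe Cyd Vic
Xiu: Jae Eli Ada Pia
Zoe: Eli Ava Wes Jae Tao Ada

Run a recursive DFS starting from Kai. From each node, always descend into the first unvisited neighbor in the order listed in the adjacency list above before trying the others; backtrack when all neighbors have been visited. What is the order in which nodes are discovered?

Kai → Ivy → Ada → Zoe → Eli → Sam → Gus → Rex → Wes → Dee → Ava → Vic → Jae → Uma → Cyd → Pia → Xiu → Tao

Visit Kai
Kai → Ivy
Ivy → Ada
Ada → Zoe
Zoe → Eli
Eli → Sam
Sam → Gus
Gus → Rex
Rex → Wes
Wes → Dee
Dee → Ava
Dee → Vic
Vic → Jae
Jae → Uma
Uma → Cyd
Cyd → Pia
Pia → Xiu
Vic → Tao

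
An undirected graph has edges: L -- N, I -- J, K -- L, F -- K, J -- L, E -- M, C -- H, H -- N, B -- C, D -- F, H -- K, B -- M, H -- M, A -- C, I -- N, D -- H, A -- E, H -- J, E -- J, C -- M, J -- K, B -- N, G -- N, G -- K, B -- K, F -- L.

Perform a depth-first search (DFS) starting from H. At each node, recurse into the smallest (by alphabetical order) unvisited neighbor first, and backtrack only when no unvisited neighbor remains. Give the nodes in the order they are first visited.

Visit H
H → C
C → A
A → E
E → J
J → I
I → N
N → B
B → K
K → F
F → D
F → L
K → G
B → M

H, C, A, E, J, I, N, B, K, F, D, L, G, M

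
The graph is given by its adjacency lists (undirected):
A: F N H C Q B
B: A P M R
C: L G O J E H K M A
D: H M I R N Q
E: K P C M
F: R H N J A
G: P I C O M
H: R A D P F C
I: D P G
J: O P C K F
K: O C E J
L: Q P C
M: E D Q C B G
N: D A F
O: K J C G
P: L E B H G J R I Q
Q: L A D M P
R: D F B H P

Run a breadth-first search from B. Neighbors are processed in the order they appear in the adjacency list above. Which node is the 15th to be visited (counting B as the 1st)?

I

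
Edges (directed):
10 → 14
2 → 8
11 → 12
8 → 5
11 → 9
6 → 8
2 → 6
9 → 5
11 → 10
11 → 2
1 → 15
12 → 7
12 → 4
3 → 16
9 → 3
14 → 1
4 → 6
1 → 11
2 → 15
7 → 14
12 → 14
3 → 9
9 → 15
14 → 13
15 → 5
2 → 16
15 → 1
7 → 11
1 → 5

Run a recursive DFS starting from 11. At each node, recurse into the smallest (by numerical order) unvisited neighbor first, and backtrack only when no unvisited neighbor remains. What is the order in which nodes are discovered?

11, 2, 6, 8, 5, 15, 1, 16, 9, 3, 10, 14, 13, 12, 4, 7

Visit 11
11 → 2
2 → 6
6 → 8
8 → 5
2 → 15
15 → 1
2 → 16
11 → 9
9 → 3
11 → 10
10 → 14
14 → 13
11 → 12
12 → 4
12 → 7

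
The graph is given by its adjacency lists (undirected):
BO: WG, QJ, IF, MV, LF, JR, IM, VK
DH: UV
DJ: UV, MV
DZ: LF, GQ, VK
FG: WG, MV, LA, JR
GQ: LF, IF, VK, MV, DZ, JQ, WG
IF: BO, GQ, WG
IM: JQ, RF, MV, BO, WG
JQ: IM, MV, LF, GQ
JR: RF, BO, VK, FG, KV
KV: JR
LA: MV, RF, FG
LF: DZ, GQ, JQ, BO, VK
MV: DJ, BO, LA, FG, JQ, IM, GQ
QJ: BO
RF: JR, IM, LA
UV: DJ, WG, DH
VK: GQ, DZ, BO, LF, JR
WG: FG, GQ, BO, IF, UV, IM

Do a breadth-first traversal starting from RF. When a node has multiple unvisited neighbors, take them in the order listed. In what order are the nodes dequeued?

Visit RF; enqueue JR, IM, LA → queue [JR, IM, LA]
Visit JR; enqueue BO, VK, FG, KV → queue [IM, LA, BO, VK, FG, KV]
Visit IM; enqueue JQ, MV, WG → queue [LA, BO, VK, FG, KV, JQ, MV, WG]
Visit LA → queue [BO, VK, FG, KV, JQ, MV, WG]
Visit BO; enqueue QJ, IF, LF → queue [VK, FG, KV, JQ, MV, WG, QJ, IF, LF]
Visit VK; enqueue GQ, DZ → queue [FG, KV, JQ, MV, WG, QJ, IF, LF, GQ, DZ]
Visit FG → queue [KV, JQ, MV, WG, QJ, IF, LF, GQ, DZ]
Visit KV → queue [JQ, MV, WG, QJ, IF, LF, GQ, DZ]
Visit JQ → queue [MV, WG, QJ, IF, LF, GQ, DZ]
Visit MV; enqueue DJ → queue [WG, QJ, IF, LF, GQ, DZ, DJ]
Visit WG; enqueue UV → queue [QJ, IF, LF, GQ, DZ, DJ, UV]
Visit QJ → queue [IF, LF, GQ, DZ, DJ, UV]
Visit IF → queue [LF, GQ, DZ, DJ, UV]
Visit LF → queue [GQ, DZ, DJ, UV]
Visit GQ → queue [DZ, DJ, UV]
Visit DZ → queue [DJ, UV]
Visit DJ → queue [UV]
Visit UV; enqueue DH → queue [DH]
Visit DH → queue []

RF → JR → IM → LA → BO → VK → FG → KV → JQ → MV → WG → QJ → IF → LF → GQ → DZ → DJ → UV → DH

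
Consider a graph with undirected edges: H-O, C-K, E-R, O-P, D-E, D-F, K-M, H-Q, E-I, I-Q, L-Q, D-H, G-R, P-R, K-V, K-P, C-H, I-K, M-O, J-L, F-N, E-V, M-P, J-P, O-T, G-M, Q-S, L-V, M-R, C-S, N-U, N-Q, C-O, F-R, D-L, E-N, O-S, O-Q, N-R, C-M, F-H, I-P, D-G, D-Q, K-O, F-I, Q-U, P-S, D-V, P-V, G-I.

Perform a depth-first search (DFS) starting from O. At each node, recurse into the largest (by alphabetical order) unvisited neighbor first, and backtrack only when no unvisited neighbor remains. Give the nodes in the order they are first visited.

Visit O
O → T
O → S
S → Q
Q → U
U → N
N → R
R → P
P → V
V → L
L → J
L → D
D → H
H → F
F → I
I → K
K → M
M → G
M → C
I → E

O, T, S, Q, U, N, R, P, V, L, J, D, H, F, I, K, M, G, C, E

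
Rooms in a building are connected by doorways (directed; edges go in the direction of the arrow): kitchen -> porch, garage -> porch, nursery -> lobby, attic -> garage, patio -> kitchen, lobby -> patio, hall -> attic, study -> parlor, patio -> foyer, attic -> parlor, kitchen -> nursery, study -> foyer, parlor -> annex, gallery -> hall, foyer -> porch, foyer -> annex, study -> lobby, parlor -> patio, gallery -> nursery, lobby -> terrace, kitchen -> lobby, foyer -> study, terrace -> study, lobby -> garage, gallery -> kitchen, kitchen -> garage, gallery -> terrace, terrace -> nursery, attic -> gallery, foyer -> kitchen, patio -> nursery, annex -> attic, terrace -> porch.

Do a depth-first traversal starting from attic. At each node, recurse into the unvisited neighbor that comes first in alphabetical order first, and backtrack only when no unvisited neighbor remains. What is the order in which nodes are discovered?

Visit attic
attic → gallery
gallery → hall
gallery → kitchen
kitchen → garage
garage → porch
kitchen → lobby
lobby → patio
patio → foyer
foyer → annex
foyer → study
study → parlor
patio → nursery
lobby → terrace

attic -> gallery -> hall -> kitchen -> garage -> porch -> lobby -> patio -> foyer -> annex -> study -> parlor -> nursery -> terrace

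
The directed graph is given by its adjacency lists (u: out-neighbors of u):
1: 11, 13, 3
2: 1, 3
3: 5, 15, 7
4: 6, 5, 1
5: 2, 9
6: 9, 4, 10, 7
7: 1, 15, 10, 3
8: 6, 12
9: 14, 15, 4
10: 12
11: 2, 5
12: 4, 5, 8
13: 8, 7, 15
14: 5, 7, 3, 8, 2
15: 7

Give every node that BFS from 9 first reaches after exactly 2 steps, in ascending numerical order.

Level 0: 9
Level 1: 4, 14, 15
Level 2: 1, 2, 3, 5, 6, 7, 8
Level 3: 10, 11, 12, 13

1, 2, 3, 5, 6, 7, 8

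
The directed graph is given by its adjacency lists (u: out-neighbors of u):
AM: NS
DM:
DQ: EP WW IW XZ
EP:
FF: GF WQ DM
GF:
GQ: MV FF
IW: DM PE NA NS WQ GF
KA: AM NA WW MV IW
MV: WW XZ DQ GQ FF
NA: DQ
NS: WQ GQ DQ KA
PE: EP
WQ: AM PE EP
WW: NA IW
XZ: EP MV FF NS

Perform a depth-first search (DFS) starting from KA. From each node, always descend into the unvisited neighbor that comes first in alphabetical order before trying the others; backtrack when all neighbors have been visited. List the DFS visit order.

Visit KA
KA → AM
AM → NS
NS → DQ
DQ → EP
DQ → IW
IW → DM
IW → GF
IW → NA
IW → PE
IW → WQ
DQ → WW
DQ → XZ
XZ → FF
XZ → MV
MV → GQ

KA -> AM -> NS -> DQ -> EP -> IW -> DM -> GF -> NA -> PE -> WQ -> WW -> XZ -> FF -> MV -> GQ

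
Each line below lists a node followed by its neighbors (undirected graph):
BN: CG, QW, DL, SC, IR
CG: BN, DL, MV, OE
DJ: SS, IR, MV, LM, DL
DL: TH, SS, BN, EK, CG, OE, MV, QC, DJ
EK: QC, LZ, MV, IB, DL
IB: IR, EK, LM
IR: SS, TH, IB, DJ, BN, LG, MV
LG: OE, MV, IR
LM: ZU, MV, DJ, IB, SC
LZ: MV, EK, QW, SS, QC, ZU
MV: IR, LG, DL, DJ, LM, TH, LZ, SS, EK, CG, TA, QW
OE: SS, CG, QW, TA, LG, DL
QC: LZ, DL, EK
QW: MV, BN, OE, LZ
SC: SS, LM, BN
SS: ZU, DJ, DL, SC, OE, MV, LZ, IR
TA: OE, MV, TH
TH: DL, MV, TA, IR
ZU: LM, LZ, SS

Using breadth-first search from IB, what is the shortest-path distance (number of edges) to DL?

Level 0: IB
Level 1: EK, IR, LM
Level 2: BN, DJ, DL, LG, LZ, MV, QC, SC, SS, TH, ZU
Level 3: CG, OE, QW, TA
DL first appears at level 2.

2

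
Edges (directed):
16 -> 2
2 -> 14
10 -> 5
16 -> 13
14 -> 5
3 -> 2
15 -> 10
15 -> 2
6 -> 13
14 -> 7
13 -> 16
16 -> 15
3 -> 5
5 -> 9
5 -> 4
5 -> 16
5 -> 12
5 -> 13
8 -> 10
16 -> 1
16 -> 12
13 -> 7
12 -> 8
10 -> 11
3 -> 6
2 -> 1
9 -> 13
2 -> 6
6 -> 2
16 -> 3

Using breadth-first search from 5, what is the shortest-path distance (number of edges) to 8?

Level 0: 5
Level 1: 4, 9, 12, 13, 16
Level 2: 1, 2, 3, 7, 8, 15
Level 3: 6, 10, 14
Level 4: 11
8 first appears at level 2.

2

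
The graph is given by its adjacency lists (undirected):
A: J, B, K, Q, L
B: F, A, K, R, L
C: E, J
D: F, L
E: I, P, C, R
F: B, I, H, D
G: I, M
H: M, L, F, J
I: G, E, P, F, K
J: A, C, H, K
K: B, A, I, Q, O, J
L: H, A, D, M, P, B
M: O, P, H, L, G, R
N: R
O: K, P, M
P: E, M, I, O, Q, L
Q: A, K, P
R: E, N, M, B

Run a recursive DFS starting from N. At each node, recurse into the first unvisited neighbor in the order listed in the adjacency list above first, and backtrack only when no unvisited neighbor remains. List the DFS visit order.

Visit N
N → R
R → E
E → I
I → G
G → M
M → O
O → K
K → B
B → F
F → H
H → L
L → A
A → J
J → C
A → Q
Q → P
L → D

N → R → E → I → G → M → O → K → B → F → H → L → A → J → C → Q → P → D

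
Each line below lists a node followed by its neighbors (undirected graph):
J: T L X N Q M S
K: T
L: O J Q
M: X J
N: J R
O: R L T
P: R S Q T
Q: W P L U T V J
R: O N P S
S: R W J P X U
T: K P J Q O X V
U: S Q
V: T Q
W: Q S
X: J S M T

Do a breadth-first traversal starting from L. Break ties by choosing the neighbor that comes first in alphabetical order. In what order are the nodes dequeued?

L, J, O, Q, M, N, S, T, X, R, P, U, V, W, K

Visit L; enqueue J, O, Q → queue [J, O, Q]
Visit J; enqueue M, N, S, T, X → queue [O, Q, M, N, S, T, X]
Visit O; enqueue R → queue [Q, M, N, S, T, X, R]
Visit Q; enqueue P, U, V, W → queue [M, N, S, T, X, R, P, U, V, W]
Visit M → queue [N, S, T, X, R, P, U, V, W]
Visit N → queue [S, T, X, R, P, U, V, W]
Visit S → queue [T, X, R, P, U, V, W]
Visit T; enqueue K → queue [X, R, P, U, V, W, K]
Visit X → queue [R, P, U, V, W, K]
Visit R → queue [P, U, V, W, K]
Visit P → queue [U, V, W, K]
Visit U → queue [V, W, K]
Visit V → queue [W, K]
Visit W → queue [K]
Visit K → queue []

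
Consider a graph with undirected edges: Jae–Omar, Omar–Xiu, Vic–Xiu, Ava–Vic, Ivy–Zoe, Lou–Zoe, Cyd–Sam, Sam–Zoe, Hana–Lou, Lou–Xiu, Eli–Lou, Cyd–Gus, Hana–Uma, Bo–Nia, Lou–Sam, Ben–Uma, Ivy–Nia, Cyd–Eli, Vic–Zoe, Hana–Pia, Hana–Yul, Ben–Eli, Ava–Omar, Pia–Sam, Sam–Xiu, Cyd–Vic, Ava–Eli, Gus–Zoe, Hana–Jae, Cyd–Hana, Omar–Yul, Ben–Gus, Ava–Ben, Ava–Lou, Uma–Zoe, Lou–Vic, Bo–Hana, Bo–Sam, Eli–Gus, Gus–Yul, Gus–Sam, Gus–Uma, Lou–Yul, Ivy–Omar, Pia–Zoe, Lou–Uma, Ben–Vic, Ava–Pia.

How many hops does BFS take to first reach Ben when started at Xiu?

2

Level 0: Xiu
Level 1: Lou, Omar, Sam, Vic
Level 2: Ava, Ben, Bo, Cyd, Eli, Gus, Hana, Ivy, Jae, Pia, Uma, Yul, Zoe
Level 3: Nia
Ben first appears at level 2.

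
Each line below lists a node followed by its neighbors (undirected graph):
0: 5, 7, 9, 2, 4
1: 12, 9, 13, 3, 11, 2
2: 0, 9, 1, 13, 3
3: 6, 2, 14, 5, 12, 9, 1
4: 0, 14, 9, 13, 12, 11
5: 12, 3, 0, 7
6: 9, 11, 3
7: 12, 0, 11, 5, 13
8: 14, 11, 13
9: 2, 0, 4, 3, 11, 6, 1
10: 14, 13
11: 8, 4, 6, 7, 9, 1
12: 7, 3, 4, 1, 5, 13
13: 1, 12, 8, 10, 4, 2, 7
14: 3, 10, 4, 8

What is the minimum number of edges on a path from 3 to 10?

Level 0: 3
Level 1: 1, 2, 5, 6, 9, 12, 14
Level 2: 0, 4, 7, 8, 10, 11, 13
10 first appears at level 2.

2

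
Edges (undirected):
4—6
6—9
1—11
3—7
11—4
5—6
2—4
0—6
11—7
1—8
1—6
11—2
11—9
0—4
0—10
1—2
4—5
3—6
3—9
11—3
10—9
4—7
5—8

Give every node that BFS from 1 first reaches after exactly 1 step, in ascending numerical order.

Level 0: 1
Level 1: 2, 6, 8, 11
Level 2: 0, 3, 4, 5, 7, 9
Level 3: 10

2, 6, 8, 11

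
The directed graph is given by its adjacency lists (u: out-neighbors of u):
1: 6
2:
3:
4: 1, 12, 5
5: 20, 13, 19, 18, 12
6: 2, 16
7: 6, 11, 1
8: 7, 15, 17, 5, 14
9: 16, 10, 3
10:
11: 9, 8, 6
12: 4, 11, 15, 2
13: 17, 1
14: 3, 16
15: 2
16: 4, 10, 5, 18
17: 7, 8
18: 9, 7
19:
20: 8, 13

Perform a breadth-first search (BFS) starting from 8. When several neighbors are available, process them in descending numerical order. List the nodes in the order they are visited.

8, 17, 15, 14, 7, 5, 2, 16, 3, 11, 6, 1, 20, 19, 18, 13, 12, 10, 4, 9

Visit 8; enqueue 17, 15, 14, 7, 5 → queue [17, 15, 14, 7, 5]
Visit 17 → queue [15, 14, 7, 5]
Visit 15; enqueue 2 → queue [14, 7, 5, 2]
Visit 14; enqueue 16, 3 → queue [7, 5, 2, 16, 3]
Visit 7; enqueue 11, 6, 1 → queue [5, 2, 16, 3, 11, 6, 1]
Visit 5; enqueue 20, 19, 18, 13, 12 → queue [2, 16, 3, 11, 6, 1, 20, 19, 18, 13, 12]
Visit 2 → queue [16, 3, 11, 6, 1, 20, 19, 18, 13, 12]
Visit 16; enqueue 10, 4 → queue [3, 11, 6, 1, 20, 19, 18, 13, 12, 10, 4]
Visit 3 → queue [11, 6, 1, 20, 19, 18, 13, 12, 10, 4]
Visit 11; enqueue 9 → queue [6, 1, 20, 19, 18, 13, 12, 10, 4, 9]
Visit 6 → queue [1, 20, 19, 18, 13, 12, 10, 4, 9]
Visit 1 → queue [20, 19, 18, 13, 12, 10, 4, 9]
Visit 20 → queue [19, 18, 13, 12, 10, 4, 9]
Visit 19 → queue [18, 13, 12, 10, 4, 9]
Visit 18 → queue [13, 12, 10, 4, 9]
Visit 13 → queue [12, 10, 4, 9]
Visit 12 → queue [10, 4, 9]
Visit 10 → queue [4, 9]
Visit 4 → queue [9]
Visit 9 → queue []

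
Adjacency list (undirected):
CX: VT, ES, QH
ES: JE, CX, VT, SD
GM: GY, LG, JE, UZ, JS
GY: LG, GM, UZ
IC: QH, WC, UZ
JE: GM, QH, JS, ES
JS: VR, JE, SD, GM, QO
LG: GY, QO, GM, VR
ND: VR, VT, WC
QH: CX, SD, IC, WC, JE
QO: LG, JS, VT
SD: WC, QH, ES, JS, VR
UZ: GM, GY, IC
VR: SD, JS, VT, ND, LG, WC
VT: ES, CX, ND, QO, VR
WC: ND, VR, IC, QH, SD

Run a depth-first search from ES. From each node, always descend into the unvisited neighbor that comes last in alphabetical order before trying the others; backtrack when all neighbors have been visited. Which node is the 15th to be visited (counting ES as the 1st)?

Visit ES
ES → VT
VT → VR
VR → WC
WC → SD
SD → QH
QH → JE
JE → JS
JS → QO
QO → LG
LG → GY
GY → UZ
UZ → IC
UZ → GM
QH → CX
WC → ND

Visit order: ES, VT, VR, WC, SD, QH, JE, JS, QO, LG, GY, UZ, IC, GM, CX, ND

CX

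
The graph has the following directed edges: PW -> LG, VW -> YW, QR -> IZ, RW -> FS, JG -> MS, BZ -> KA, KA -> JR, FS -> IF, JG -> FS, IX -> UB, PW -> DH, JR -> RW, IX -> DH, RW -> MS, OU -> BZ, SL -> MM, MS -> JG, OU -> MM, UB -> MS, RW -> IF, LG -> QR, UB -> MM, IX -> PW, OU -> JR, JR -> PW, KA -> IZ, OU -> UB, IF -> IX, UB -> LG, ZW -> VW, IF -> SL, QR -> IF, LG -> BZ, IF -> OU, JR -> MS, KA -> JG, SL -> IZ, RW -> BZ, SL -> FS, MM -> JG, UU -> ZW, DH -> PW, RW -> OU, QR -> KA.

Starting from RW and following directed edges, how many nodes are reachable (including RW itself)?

BFS from RW visits: RW, BZ, FS, IF, MS, OU, KA, IX, SL, JG, JR, MM, UB, IZ, DH, PW, LG, QR
Reachable nodes: 18 of 22 total.

18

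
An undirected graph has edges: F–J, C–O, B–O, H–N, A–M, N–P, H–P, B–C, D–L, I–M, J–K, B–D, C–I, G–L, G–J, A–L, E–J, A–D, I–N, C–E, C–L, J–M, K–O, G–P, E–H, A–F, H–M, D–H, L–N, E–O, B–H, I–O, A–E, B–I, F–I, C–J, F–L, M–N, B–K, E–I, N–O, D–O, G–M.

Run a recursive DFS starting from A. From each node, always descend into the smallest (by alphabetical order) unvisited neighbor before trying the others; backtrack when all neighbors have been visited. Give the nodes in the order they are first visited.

A, D, B, C, E, H, M, G, J, F, I, N, L, O, K, P

Visit A
A → D
D → B
B → C
C → E
E → H
H → M
M → G
G → J
J → F
F → I
I → N
N → L
N → O
O → K
N → P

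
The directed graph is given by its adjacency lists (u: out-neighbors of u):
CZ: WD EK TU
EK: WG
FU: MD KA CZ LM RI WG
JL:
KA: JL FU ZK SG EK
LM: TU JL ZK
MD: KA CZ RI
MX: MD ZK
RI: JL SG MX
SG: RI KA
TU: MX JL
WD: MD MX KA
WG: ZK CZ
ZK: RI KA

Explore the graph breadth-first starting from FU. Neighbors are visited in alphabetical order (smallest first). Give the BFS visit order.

FU, CZ, KA, LM, MD, RI, WG, EK, TU, WD, JL, SG, ZK, MX

Visit FU; enqueue CZ, KA, LM, MD, RI, WG → queue [CZ, KA, LM, MD, RI, WG]
Visit CZ; enqueue EK, TU, WD → queue [KA, LM, MD, RI, WG, EK, TU, WD]
Visit KA; enqueue JL, SG, ZK → queue [LM, MD, RI, WG, EK, TU, WD, JL, SG, ZK]
Visit LM → queue [MD, RI, WG, EK, TU, WD, JL, SG, ZK]
Visit MD → queue [RI, WG, EK, TU, WD, JL, SG, ZK]
Visit RI; enqueue MX → queue [WG, EK, TU, WD, JL, SG, ZK, MX]
Visit WG → queue [EK, TU, WD, JL, SG, ZK, MX]
Visit EK → queue [TU, WD, JL, SG, ZK, MX]
Visit TU → queue [WD, JL, SG, ZK, MX]
Visit WD → queue [JL, SG, ZK, MX]
Visit JL → queue [SG, ZK, MX]
Visit SG → queue [ZK, MX]
Visit ZK → queue [MX]
Visit MX → queue []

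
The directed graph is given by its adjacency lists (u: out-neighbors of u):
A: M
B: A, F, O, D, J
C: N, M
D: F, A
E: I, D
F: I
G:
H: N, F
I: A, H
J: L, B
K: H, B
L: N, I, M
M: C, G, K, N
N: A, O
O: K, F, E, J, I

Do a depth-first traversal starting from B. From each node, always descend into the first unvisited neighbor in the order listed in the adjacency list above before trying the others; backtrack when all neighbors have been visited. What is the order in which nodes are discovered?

B -> A -> M -> C -> N -> O -> K -> H -> F -> I -> E -> D -> J -> L -> G

Visit B
B → A
A → M
M → C
C → N
N → O
O → K
K → H
H → F
F → I
O → E
E → D
O → J
J → L
M → G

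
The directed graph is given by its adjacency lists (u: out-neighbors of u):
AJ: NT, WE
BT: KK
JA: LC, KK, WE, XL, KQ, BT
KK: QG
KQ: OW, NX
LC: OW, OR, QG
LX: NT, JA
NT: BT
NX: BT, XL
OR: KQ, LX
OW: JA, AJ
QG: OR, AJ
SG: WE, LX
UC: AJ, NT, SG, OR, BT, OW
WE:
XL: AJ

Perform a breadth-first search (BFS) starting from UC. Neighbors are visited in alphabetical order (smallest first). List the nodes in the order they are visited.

Visit UC; enqueue AJ, BT, NT, OR, OW, SG → queue [AJ, BT, NT, OR, OW, SG]
Visit AJ; enqueue WE → queue [BT, NT, OR, OW, SG, WE]
Visit BT; enqueue KK → queue [NT, OR, OW, SG, WE, KK]
Visit NT → queue [OR, OW, SG, WE, KK]
Visit OR; enqueue KQ, LX → queue [OW, SG, WE, KK, KQ, LX]
Visit OW; enqueue JA → queue [SG, WE, KK, KQ, LX, JA]
Visit SG → queue [WE, KK, KQ, LX, JA]
Visit WE → queue [KK, KQ, LX, JA]
Visit KK; enqueue QG → queue [KQ, LX, JA, QG]
Visit KQ; enqueue NX → queue [LX, JA, QG, NX]
Visit LX → queue [JA, QG, NX]
Visit JA; enqueue LC, XL → queue [QG, NX, LC, XL]
Visit QG → queue [NX, LC, XL]
Visit NX → queue [LC, XL]
Visit LC → queue [XL]
Visit XL → queue []

UC → AJ → BT → NT → OR → OW → SG → WE → KK → KQ → LX → JA → QG → NX → LC → XL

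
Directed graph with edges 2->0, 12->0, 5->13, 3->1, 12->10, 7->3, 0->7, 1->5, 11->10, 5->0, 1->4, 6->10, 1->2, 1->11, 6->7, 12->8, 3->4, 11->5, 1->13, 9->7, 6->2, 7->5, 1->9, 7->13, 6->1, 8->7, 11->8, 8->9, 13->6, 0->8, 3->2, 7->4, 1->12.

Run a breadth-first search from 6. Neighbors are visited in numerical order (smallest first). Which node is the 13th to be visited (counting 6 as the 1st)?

Visit 6; enqueue 1, 2, 7, 10 → queue [1, 2, 7, 10]
Visit 1; enqueue 4, 5, 9, 11, 12, 13 → queue [2, 7, 10, 4, 5, 9, 11, 12, 13]
Visit 2; enqueue 0 → queue [7, 10, 4, 5, 9, 11, 12, 13, 0]
Visit 7; enqueue 3 → queue [10, 4, 5, 9, 11, 12, 13, 0, 3]
Visit 10 → queue [4, 5, 9, 11, 12, 13, 0, 3]
Visit 4 → queue [5, 9, 11, 12, 13, 0, 3]
Visit 5 → queue [9, 11, 12, 13, 0, 3]
Visit 9 → queue [11, 12, 13, 0, 3]
Visit 11; enqueue 8 → queue [12, 13, 0, 3, 8]
Visit 12 → queue [13, 0, 3, 8]
Visit 13 → queue [0, 3, 8]
Visit 0 → queue [3, 8]
Visit 3 → queue [8]
Visit 8 → queue []

Visit order: 6, 1, 2, 7, 10, 4, 5, 9, 11, 12, 13, 0, 3, 8

3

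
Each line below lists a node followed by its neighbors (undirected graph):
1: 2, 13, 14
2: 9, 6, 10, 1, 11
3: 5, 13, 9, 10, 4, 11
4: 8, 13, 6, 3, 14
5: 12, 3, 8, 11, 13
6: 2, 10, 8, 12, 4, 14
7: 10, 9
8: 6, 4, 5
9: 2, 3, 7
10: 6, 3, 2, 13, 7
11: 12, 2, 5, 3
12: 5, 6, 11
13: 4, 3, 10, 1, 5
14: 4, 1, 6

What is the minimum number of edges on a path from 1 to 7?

3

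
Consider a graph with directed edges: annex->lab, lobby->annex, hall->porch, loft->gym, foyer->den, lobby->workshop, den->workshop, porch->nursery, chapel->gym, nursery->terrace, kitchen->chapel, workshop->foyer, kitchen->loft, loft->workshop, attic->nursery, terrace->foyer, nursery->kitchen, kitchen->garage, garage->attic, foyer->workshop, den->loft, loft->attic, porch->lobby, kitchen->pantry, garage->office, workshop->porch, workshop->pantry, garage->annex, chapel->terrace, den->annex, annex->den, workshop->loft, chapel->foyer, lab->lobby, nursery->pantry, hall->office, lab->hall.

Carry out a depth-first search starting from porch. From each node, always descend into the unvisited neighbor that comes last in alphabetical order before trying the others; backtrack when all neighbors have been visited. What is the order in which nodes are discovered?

porch, nursery, terrace, foyer, workshop, pantry, loft, gym, attic, den, annex, lab, lobby, hall, office, kitchen, garage, chapel

Visit porch
porch → nursery
nursery → terrace
terrace → foyer
foyer → workshop
workshop → pantry
workshop → loft
loft → gym
loft → attic
foyer → den
den → annex
annex → lab
lab → lobby
lab → hall
hall → office
nursery → kitchen
kitchen → garage
kitchen → chapel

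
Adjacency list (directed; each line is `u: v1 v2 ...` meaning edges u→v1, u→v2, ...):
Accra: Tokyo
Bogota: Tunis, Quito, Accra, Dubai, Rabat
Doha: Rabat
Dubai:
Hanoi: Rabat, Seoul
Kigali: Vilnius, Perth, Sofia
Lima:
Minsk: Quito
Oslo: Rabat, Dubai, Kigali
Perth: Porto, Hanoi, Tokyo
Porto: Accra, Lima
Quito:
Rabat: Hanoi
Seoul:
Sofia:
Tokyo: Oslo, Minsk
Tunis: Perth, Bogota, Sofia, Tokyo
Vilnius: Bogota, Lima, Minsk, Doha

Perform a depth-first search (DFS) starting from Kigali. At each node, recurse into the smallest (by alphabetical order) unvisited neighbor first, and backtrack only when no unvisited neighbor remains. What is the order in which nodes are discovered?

Kigali Perth Hanoi Rabat Seoul Porto Accra Tokyo Minsk Quito Oslo Dubai Lima Sofia Vilnius Bogota Tunis Doha

Visit Kigali
Kigali → Perth
Perth → Hanoi
Hanoi → Rabat
Hanoi → Seoul
Perth → Porto
Porto → Accra
Accra → Tokyo
Tokyo → Minsk
Minsk → Quito
Tokyo → Oslo
Oslo → Dubai
Porto → Lima
Kigali → Sofia
Kigali → Vilnius
Vilnius → Bogota
Bogota → Tunis
Vilnius → Doha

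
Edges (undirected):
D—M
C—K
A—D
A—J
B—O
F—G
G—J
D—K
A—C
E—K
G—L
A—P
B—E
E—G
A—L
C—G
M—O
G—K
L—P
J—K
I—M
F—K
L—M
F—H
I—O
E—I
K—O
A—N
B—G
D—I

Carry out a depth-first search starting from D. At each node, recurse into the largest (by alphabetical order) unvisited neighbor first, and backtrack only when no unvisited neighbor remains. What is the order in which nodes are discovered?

Visit D
D → M
M → O
O → K
K → J
J → G
G → L
L → P
P → A
A → N
A → C
G → F
F → H
G → E
E → I
E → B

D M O K J G L P A N C F H E I B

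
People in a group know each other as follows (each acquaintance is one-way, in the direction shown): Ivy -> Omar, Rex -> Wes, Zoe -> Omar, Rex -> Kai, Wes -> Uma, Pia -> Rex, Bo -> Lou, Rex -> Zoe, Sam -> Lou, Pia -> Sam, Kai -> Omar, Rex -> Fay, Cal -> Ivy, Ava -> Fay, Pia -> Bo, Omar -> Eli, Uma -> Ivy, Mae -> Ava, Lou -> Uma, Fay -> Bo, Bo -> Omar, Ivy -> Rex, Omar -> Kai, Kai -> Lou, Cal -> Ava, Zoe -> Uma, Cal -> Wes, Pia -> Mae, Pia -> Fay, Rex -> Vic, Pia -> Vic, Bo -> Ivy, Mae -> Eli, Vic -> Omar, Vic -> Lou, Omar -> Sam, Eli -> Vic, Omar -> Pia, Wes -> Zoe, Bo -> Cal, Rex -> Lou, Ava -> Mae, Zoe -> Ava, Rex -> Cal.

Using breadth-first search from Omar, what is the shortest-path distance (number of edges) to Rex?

Level 0: Omar
Level 1: Eli, Kai, Pia, Sam
Level 2: Bo, Fay, Lou, Mae, Rex, Vic
Level 3: Ava, Cal, Ivy, Uma, Wes, Zoe
Rex first appears at level 2.

2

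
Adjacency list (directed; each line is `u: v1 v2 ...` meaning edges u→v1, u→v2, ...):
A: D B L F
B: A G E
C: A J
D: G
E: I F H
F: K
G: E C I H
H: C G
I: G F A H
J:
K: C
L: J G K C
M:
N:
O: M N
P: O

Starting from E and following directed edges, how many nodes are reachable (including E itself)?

12

BFS from E visits: E, F, H, I, K, C, G, A, J, B, D, L
Reachable nodes: 12 of 16 total.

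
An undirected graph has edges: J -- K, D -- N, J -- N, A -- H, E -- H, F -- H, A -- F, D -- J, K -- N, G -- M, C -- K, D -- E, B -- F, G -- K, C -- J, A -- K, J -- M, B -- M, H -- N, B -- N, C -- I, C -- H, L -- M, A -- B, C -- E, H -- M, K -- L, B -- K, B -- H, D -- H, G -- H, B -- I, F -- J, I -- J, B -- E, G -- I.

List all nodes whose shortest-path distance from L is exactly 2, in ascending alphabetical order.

Level 0: L
Level 1: K, M
Level 2: A, B, C, G, H, J, N
Level 3: D, E, F, I

A, B, C, G, H, J, N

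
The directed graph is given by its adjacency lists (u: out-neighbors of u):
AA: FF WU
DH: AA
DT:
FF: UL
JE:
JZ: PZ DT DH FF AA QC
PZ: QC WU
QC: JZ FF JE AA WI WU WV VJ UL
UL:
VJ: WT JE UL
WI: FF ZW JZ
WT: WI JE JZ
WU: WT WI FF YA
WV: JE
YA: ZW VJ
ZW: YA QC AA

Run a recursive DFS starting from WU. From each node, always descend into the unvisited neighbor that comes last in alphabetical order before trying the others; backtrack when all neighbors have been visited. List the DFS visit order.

WU, YA, ZW, QC, WV, JE, WI, JZ, PZ, FF, UL, DT, DH, AA, VJ, WT

Visit WU
WU → YA
YA → ZW
ZW → QC
QC → WV
WV → JE
QC → WI
WI → JZ
JZ → PZ
JZ → FF
FF → UL
JZ → DT
JZ → DH
DH → AA
QC → VJ
VJ → WT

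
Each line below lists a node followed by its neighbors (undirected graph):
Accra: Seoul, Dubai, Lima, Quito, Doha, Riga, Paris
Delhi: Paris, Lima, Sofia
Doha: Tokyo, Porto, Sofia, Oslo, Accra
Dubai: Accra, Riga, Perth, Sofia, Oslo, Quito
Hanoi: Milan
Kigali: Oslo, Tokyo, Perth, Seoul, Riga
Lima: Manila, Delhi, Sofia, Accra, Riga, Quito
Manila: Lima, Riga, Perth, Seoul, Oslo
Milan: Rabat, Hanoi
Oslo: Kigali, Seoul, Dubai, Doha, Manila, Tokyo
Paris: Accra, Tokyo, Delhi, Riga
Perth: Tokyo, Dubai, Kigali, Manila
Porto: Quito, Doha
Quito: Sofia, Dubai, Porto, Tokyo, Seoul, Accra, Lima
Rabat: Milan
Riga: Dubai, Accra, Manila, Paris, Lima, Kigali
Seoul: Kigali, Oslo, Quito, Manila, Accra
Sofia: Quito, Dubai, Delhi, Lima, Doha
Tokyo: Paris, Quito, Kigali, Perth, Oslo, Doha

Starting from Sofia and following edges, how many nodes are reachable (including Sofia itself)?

BFS from Sofia visits: Sofia, Quito, Dubai, Delhi, Lima, Doha, Porto, Tokyo, Seoul, Accra, Riga, Perth, Oslo, Paris, Manila, Kigali
Reachable nodes: 16 of 19 total.

16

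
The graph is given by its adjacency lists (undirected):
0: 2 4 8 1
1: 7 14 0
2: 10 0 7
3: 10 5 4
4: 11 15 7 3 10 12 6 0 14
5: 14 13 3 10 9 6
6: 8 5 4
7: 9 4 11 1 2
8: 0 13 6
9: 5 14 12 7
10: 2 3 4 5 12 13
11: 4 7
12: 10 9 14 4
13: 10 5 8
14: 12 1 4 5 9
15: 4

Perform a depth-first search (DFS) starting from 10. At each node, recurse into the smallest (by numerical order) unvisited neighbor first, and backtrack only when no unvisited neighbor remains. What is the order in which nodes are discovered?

10 -> 2 -> 0 -> 1 -> 7 -> 4 -> 3 -> 5 -> 6 -> 8 -> 13 -> 9 -> 12 -> 14 -> 11 -> 15

Visit 10
10 → 2
2 → 0
0 → 1
1 → 7
7 → 4
4 → 3
3 → 5
5 → 6
6 → 8
8 → 13
5 → 9
9 → 12
12 → 14
4 → 11
4 → 15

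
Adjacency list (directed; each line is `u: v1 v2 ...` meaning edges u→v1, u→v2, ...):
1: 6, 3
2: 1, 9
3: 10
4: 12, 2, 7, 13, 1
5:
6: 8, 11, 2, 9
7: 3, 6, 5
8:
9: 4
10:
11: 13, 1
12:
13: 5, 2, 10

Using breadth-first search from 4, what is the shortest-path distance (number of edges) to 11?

3

Level 0: 4
Level 1: 1, 2, 7, 12, 13
Level 2: 3, 5, 6, 9, 10
Level 3: 8, 11
11 first appears at level 3.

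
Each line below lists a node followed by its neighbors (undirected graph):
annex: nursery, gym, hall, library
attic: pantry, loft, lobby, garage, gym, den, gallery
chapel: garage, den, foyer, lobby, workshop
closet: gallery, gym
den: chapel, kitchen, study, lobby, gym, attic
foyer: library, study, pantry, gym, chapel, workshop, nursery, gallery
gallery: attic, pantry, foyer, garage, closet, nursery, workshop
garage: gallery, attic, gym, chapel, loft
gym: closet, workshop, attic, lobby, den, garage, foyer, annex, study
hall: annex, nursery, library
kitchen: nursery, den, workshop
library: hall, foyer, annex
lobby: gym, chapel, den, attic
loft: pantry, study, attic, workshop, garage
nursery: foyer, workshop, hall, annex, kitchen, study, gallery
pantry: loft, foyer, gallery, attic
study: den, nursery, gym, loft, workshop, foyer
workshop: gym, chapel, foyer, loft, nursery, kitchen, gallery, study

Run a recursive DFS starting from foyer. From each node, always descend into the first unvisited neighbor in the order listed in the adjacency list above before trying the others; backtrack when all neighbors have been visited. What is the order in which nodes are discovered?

Visit foyer
foyer → library
library → hall
hall → annex
annex → nursery
nursery → workshop
workshop → gym
gym → closet
closet → gallery
gallery → attic
attic → pantry
pantry → loft
loft → study
study → den
den → chapel
chapel → garage
chapel → lobby
den → kitchen

foyer -> library -> hall -> annex -> nursery -> workshop -> gym -> closet -> gallery -> attic -> pantry -> loft -> study -> den -> chapel -> garage -> lobby -> kitchen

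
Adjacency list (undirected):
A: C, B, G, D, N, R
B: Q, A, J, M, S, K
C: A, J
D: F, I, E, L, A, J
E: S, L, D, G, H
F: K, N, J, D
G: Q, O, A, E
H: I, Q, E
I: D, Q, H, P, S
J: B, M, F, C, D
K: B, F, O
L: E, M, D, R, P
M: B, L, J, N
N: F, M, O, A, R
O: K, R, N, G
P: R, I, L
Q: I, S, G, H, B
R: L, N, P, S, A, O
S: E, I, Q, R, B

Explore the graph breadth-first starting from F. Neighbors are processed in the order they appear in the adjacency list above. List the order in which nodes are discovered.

Visit F; enqueue K, N, J, D → queue [K, N, J, D]
Visit K; enqueue B, O → queue [N, J, D, B, O]
Visit N; enqueue M, A, R → queue [J, D, B, O, M, A, R]
Visit J; enqueue C → queue [D, B, O, M, A, R, C]
Visit D; enqueue I, E, L → queue [B, O, M, A, R, C, I, E, L]
Visit B; enqueue Q, S → queue [O, M, A, R, C, I, E, L, Q, S]
Visit O; enqueue G → queue [M, A, R, C, I, E, L, Q, S, G]
Visit M → queue [A, R, C, I, E, L, Q, S, G]
Visit A → queue [R, C, I, E, L, Q, S, G]
Visit R; enqueue P → queue [C, I, E, L, Q, S, G, P]
Visit C → queue [I, E, L, Q, S, G, P]
Visit I; enqueue H → queue [E, L, Q, S, G, P, H]
Visit E → queue [L, Q, S, G, P, H]
Visit L → queue [Q, S, G, P, H]
Visit Q → queue [S, G, P, H]
Visit S → queue [G, P, H]
Visit G → queue [P, H]
Visit P → queue [H]
Visit H → queue []

F, K, N, J, D, B, O, M, A, R, C, I, E, L, Q, S, G, P, H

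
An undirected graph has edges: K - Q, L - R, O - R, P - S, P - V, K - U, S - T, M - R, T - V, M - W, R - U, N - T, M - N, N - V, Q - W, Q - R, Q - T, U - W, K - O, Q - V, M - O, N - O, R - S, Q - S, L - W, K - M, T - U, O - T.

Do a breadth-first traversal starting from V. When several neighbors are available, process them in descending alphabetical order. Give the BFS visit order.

Visit V; enqueue T, Q, P, N → queue [T, Q, P, N]
Visit T; enqueue U, S, O → queue [Q, P, N, U, S, O]
Visit Q; enqueue W, R, K → queue [P, N, U, S, O, W, R, K]
Visit P → queue [N, U, S, O, W, R, K]
Visit N; enqueue M → queue [U, S, O, W, R, K, M]
Visit U → queue [S, O, W, R, K, M]
Visit S → queue [O, W, R, K, M]
Visit O → queue [W, R, K, M]
Visit W; enqueue L → queue [R, K, M, L]
Visit R → queue [K, M, L]
Visit K → queue [M, L]
Visit M → queue [L]
Visit L → queue []

V → T → Q → P → N → U → S → O → W → R → K → M → L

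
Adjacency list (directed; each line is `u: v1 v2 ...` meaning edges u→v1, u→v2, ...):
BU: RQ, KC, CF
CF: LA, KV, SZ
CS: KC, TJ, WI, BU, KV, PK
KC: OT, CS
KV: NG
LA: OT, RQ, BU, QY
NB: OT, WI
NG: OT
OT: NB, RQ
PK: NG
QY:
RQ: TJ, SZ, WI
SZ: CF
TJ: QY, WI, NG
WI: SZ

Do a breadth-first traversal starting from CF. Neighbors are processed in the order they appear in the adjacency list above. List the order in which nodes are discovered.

Visit CF; enqueue LA, KV, SZ → queue [LA, KV, SZ]
Visit LA; enqueue OT, RQ, BU, QY → queue [KV, SZ, OT, RQ, BU, QY]
Visit KV; enqueue NG → queue [SZ, OT, RQ, BU, QY, NG]
Visit SZ → queue [OT, RQ, BU, QY, NG]
Visit OT; enqueue NB → queue [RQ, BU, QY, NG, NB]
Visit RQ; enqueue TJ, WI → queue [BU, QY, NG, NB, TJ, WI]
Visit BU; enqueue KC → queue [QY, NG, NB, TJ, WI, KC]
Visit QY → queue [NG, NB, TJ, WI, KC]
Visit NG → queue [NB, TJ, WI, KC]
Visit NB → queue [TJ, WI, KC]
Visit TJ → queue [WI, KC]
Visit WI → queue [KC]
Visit KC; enqueue CS → queue [CS]
Visit CS; enqueue PK → queue [PK]
Visit PK → queue []

CF, LA, KV, SZ, OT, RQ, BU, QY, NG, NB, TJ, WI, KC, CS, PK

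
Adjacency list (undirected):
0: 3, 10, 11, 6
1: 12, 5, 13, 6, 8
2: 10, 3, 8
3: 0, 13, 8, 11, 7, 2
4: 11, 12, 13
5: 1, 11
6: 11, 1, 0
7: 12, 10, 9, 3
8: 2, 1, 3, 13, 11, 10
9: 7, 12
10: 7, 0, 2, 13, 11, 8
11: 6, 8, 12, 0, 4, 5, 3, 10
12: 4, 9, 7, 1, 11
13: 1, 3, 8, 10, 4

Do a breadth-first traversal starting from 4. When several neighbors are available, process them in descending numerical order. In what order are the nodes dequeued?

Visit 4; enqueue 13, 12, 11 → queue [13, 12, 11]
Visit 13; enqueue 10, 8, 3, 1 → queue [12, 11, 10, 8, 3, 1]
Visit 12; enqueue 9, 7 → queue [11, 10, 8, 3, 1, 9, 7]
Visit 11; enqueue 6, 5, 0 → queue [10, 8, 3, 1, 9, 7, 6, 5, 0]
Visit 10; enqueue 2 → queue [8, 3, 1, 9, 7, 6, 5, 0, 2]
Visit 8 → queue [3, 1, 9, 7, 6, 5, 0, 2]
Visit 3 → queue [1, 9, 7, 6, 5, 0, 2]
Visit 1 → queue [9, 7, 6, 5, 0, 2]
Visit 9 → queue [7, 6, 5, 0, 2]
Visit 7 → queue [6, 5, 0, 2]
Visit 6 → queue [5, 0, 2]
Visit 5 → queue [0, 2]
Visit 0 → queue [2]
Visit 2 → queue []

4 → 13 → 12 → 11 → 10 → 8 → 3 → 1 → 9 → 7 → 6 → 5 → 0 → 2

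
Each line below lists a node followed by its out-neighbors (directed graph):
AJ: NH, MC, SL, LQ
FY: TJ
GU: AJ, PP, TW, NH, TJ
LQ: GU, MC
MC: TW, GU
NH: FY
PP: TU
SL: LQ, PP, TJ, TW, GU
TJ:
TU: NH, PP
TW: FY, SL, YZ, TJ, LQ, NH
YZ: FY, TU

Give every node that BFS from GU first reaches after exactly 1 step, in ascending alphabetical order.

Level 0: GU
Level 1: AJ, NH, PP, TJ, TW
Level 2: FY, LQ, MC, SL, TU, YZ

AJ, NH, PP, TJ, TW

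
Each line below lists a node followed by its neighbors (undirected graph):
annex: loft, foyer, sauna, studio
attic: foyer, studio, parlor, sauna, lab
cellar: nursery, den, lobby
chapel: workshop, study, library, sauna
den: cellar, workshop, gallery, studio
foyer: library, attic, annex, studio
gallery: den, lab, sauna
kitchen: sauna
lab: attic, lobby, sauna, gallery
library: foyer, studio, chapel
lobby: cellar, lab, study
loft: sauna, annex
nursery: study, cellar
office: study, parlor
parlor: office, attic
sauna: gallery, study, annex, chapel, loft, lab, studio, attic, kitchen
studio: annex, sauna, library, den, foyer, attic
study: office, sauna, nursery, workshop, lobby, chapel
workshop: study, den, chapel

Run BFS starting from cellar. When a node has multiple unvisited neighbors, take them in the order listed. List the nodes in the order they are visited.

cellar, nursery, den, lobby, study, workshop, gallery, studio, lab, office, sauna, chapel, annex, library, foyer, attic, parlor, loft, kitchen

Visit cellar; enqueue nursery, den, lobby → queue [nursery, den, lobby]
Visit nursery; enqueue study → queue [den, lobby, study]
Visit den; enqueue workshop, gallery, studio → queue [lobby, study, workshop, gallery, studio]
Visit lobby; enqueue lab → queue [study, workshop, gallery, studio, lab]
Visit study; enqueue office, sauna, chapel → queue [workshop, gallery, studio, lab, office, sauna, chapel]
Visit workshop → queue [gallery, studio, lab, office, sauna, chapel]
Visit gallery → queue [studio, lab, office, sauna, chapel]
Visit studio; enqueue annex, library, foyer, attic → queue [lab, office, sauna, chapel, annex, library, foyer, attic]
Visit lab → queue [office, sauna, chapel, annex, library, foyer, attic]
Visit office; enqueue parlor → queue [sauna, chapel, annex, library, foyer, attic, parlor]
Visit sauna; enqueue loft, kitchen → queue [chapel, annex, library, foyer, attic, parlor, loft, kitchen]
Visit chapel → queue [annex, library, foyer, attic, parlor, loft, kitchen]
Visit annex → queue [library, foyer, attic, parlor, loft, kitchen]
Visit library → queue [foyer, attic, parlor, loft, kitchen]
Visit foyer → queue [attic, parlor, loft, kitchen]
Visit attic → queue [parlor, loft, kitchen]
Visit parlor → queue [loft, kitchen]
Visit loft → queue [kitchen]
Visit kitchen → queue []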